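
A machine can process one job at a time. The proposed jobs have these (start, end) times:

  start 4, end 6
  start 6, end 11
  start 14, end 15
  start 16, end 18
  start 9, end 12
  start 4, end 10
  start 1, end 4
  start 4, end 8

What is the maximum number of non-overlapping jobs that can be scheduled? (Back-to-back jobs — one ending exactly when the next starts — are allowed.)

5

Greedy by earliest finish: after sorting by end time, pick each interval compatible with the last pick.
Sorted by end: (1,4)  (4,6)  (4,8)  (4,10)  (6,11)  (9,12)  (14,15)  (16,18)
take (1,4); take (4,6); skip (4,8); take (6,11); take (14,15); take (16,18).
Selected 5 jobs.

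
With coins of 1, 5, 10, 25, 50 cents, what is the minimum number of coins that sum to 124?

124 = 2×50 + 2×10 + 4×1
Total coins = 2 + 2 + 4 = 8

8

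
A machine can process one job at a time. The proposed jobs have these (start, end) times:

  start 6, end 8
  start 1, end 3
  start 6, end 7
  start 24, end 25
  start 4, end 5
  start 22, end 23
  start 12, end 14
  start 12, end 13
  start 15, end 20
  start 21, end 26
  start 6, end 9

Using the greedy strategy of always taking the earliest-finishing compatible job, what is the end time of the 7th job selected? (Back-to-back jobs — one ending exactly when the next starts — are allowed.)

25

Order by finish time; keep every interval that doesn't clash with the previous kept one.
Sorted by end: (1,3)  (4,5)  (6,7)  (6,8)  (6,9)  (12,13)  (12,14)  (15,20)  (22,23)  (24,25)  (21,26)
take (1,3); take (4,5); take (6,7); take (12,13); take (15,20); take (22,23); take (24,25).
Selected: (1,3) (4,5) (6,7) (12,13) (15,20) (22,23) (24,25)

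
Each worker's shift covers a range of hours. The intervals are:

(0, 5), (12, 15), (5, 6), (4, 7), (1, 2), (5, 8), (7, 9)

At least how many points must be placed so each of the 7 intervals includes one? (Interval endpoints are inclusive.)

4

By right end: [1,2]  [0,5]  [5,6]  [4,7]  [5,8]  [7,9]  [12,15]
[1,2] uncovered → point at 2; [5,6] uncovered → point at 6; [7,9] uncovered → point at 9; [12,15] uncovered → point at 15.
Points: 2, 6, 9, 15 (4 total).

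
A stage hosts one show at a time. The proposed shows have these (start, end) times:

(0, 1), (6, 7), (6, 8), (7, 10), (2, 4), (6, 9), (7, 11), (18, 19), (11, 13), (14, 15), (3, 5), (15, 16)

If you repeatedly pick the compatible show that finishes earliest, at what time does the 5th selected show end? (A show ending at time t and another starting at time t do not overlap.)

13

Greedy by earliest finish: after sorting by end time, pick each interval compatible with the last pick.
Sorted by end: (0,1)  (2,4)  (3,5)  (6,7)  (6,8)  (6,9)  (7,10)  (7,11)  (11,13)  (14,15)  (15,16)  (18,19)
take (0,1); take (2,4); take (6,7); take (7,10); take (11,13); take (14,15); take (15,16); take (18,19).
Selected: (0,1) (2,4) (6,7) (7,10) (11,13) (14,15) (15,16) (18,19)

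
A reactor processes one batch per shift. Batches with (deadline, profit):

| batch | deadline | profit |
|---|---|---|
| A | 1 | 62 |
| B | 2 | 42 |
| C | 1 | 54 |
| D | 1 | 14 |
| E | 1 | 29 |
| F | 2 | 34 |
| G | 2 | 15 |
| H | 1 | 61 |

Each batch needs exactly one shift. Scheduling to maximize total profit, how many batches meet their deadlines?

2

Sort by profit descending; place each in the latest free slot ≤ its deadline.
Profit order: A=62 H=61 C=54 B=42 F=34 E=29 G=15 D=14
Assign: A→slot 1, H skipped, C skipped, B→slot 2, F skipped, E skipped, G skipped, D skipped.
Slots: [1:A] [2:B]
2 of 8 scheduled.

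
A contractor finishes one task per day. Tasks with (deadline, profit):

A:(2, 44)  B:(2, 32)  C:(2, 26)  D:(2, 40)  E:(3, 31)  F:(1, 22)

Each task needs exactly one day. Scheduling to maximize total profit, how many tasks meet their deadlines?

3

By profit: A(d2,44), D(d2,40), B(d2,32), E(d3,31), C(d2,26), F(d1,22)
A→slot 2; D→slot 1; B skipped; E→slot 3; C skipped; F skipped.
3 of 6 scheduled.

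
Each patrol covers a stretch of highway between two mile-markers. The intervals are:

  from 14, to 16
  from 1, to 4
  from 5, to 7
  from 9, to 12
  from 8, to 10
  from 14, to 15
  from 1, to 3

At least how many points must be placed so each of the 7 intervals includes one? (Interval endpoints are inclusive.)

Process intervals by earliest right end; each time one isn't hit yet, stab at its right endpoint.
By right end: [1,3]  [1,4]  [5,7]  [8,10]  [9,12]  [14,15]  [14,16]
[1,3] uncovered → point at 3; [5,7] uncovered → point at 7; [8,10] uncovered → point at 10; [14,15] uncovered → point at 15.
Points: 3, 7, 10, 15 (4 total).

4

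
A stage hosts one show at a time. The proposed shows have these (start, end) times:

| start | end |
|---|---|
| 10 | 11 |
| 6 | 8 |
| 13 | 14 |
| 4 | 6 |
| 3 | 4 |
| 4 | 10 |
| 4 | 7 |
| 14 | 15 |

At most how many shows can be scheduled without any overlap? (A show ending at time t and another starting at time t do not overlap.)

6

Order by finish time; keep every interval that doesn't clash with the previous kept one.
Sorted by end: (3,4)  (4,6)  (4,7)  (6,8)  (4,10)  (10,11)  (13,14)  (14,15)
take (3,4); take (4,6); take (6,8); take (10,11); take (13,14); take (14,15).
Selected 6 shows.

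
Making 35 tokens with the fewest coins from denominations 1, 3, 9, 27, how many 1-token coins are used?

35 − 1×27→8 − 2×3→2 − 2×1→0
Count of 1: 2

2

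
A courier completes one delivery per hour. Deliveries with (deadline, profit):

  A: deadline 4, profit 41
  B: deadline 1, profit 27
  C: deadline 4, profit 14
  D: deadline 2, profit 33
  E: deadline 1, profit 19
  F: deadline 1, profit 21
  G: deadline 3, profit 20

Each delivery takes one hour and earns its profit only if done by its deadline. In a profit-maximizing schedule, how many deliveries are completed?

Sort by profit descending; place each in the latest free slot ≤ its deadline.
Profit order: A=41 D=33 B=27 F=21 G=20 E=19 C=14
Assign: A→slot 4, D→slot 2, B→slot 1, F skipped, G→slot 3, E skipped, C skipped.
Slots: [1:B] [2:D] [3:G] [4:A]
4 of 7 scheduled.

4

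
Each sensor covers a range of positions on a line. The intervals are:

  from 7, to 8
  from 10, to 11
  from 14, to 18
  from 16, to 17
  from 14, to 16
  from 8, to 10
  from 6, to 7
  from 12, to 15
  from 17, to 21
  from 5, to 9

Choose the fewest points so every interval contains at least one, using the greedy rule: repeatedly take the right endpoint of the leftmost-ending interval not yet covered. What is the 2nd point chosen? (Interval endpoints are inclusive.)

10

Sort by right endpoint; whenever an interval is uncovered, place a point at its right end.
Sorted: [6,7] [7,8] [5,9] [8,10] [10,11] [12,15] [14,16] [16,17] [14,18] [17,21]
{[6,7],[7,8],[5,9]} hit by 7; {[8,10],[10,11]} hit by 10; {[12,15],[14,16]} hit by 15; {[16,17],[14,18],[17,21]} hit by 17.
Points: 7, 10, 15, 17 (4 total).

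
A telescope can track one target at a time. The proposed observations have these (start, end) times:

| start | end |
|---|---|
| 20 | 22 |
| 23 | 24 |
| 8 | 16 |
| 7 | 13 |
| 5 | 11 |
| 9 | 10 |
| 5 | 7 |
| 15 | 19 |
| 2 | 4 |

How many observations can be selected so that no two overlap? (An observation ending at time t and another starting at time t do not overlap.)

Greedy by earliest finish: after sorting by end time, pick each interval compatible with the last pick.
Sorted by end: (2,4)  (5,7)  (9,10)  (5,11)  (7,13)  (8,16)  (15,19)  (20,22)  (23,24)
take (2,4); take (5,7); take (9,10); skip (5,11); take (15,19); take (20,22); take (23,24).
Selected 6 observations.

6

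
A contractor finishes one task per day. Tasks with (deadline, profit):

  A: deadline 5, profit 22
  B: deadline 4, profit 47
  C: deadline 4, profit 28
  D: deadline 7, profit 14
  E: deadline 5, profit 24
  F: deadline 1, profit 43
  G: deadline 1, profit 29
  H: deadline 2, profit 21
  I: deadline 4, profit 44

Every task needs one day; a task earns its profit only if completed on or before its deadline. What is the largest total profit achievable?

200

Sort by profit descending; place each in the latest free slot ≤ its deadline.
By profit: B(d4,47), I(d4,44), F(d1,43), G(d1,29), C(d4,28), E(d5,24), A(d5,22), H(d2,21), D(d7,14)
B→slot 4; I→slot 3; F→slot 1; G skipped; C→slot 2; E→slot 5; A skipped; H skipped; D→slot 7.
Profit = 43 + 28 + 44 + 47 + 24 + 14 = 200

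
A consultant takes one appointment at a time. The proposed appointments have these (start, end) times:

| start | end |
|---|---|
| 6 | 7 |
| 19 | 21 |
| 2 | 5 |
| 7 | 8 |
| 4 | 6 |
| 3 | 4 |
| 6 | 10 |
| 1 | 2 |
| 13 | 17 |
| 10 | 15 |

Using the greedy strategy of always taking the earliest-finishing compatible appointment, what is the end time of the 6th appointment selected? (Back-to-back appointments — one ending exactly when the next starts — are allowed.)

15

Sort by end time and greedily take each interval whose start is ≥ the last chosen end.
Sorted by end: (1,2)  (3,4)  (2,5)  (4,6)  (6,7)  (7,8)  (6,10)  (10,15)  (13,17)  (19,21)
take (1,2); take (3,4); take (4,6); take (6,7); take (7,8); take (10,15); skip (13,17); take (19,21).
Selected: (1,2) (3,4) (4,6) (6,7) (7,8) (10,15) (19,21)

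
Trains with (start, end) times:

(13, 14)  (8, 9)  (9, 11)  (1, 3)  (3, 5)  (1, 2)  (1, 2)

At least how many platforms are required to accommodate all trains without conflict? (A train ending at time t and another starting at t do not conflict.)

3

Count concurrent intervals with a sweep; the peak is the room count.
starts: [1, 1, 1, 3, 8, 9, 13]
ends:   [2, 2, 3, 5, 9, 11, 14]
s1→1 s1→2 s1→3  — peak 3.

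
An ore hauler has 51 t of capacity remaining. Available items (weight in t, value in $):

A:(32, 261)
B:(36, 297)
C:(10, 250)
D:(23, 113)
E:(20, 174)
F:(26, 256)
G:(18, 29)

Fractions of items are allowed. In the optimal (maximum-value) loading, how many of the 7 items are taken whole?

2

Greedy by value/weight ratio, highest first.
Ratios (sorted): C 25.00, F 9.85, E 8.70, B 8.25, A 8.16, D 4.91, G 1.61
take C (10 @ 250); take F (26 @ 256); take 15/20 of E → 130.50. Capacity used 51/51.
2 item(s) taken whole; one partial (take 15/20 of E).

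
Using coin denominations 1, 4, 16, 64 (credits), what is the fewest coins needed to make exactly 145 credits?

4

Greedy: take as many of the largest coin as possible, then repeat with the remainder.
145 − 2×64→17 − 1×16→1 − 1×1→0
Total coins = 2 + 1 + 1 = 4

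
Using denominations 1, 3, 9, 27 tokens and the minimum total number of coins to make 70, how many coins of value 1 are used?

70 − 2×27→16 − 1×9→7 − 2×3→1 − 1×1→0
Count of 1: 1

1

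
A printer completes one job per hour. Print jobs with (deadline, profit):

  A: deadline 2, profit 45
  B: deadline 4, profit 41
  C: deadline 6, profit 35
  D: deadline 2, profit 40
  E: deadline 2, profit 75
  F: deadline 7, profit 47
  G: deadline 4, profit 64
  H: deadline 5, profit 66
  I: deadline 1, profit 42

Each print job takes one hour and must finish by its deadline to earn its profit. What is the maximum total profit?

373

Sort by profit descending; place each in the latest free slot ≤ its deadline.
By profit: E(d2,75), H(d5,66), G(d4,64), F(d7,47), A(d2,45), I(d1,42), B(d4,41), D(d2,40), C(d6,35)
E→slot 2; H→slot 5; G→slot 4; F→slot 7; A→slot 1; I skipped; B→slot 3; D skipped; C→slot 6.
Profit = 45 + 75 + 41 + 64 + 66 + 35 + 47 = 373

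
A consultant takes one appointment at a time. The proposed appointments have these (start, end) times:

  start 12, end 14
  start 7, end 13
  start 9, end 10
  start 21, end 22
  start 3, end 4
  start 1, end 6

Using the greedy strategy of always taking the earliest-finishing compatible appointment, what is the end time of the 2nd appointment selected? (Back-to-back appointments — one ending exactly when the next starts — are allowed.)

10

Greedy by earliest finish: after sorting by end time, pick each interval compatible with the last pick.
Sorted by end: (3,4)  (1,6)  (9,10)  (7,13)  (12,14)  (21,22)
take (3,4); skip (1,6); take (9,10); take (12,14); take (21,22).
Selected: (3,4) (9,10) (12,14) (21,22)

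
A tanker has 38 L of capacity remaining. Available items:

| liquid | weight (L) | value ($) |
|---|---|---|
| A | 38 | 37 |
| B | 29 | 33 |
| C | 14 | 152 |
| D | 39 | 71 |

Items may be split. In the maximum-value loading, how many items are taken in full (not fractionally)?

1

Ratios (sorted): C 10.86, D 1.82, B 1.14, A 0.97
take C (14 @ 152); take 24/39 of D → 43.69. Capacity used 38/38.
1 item(s) taken whole; one partial (take 24/39 of D).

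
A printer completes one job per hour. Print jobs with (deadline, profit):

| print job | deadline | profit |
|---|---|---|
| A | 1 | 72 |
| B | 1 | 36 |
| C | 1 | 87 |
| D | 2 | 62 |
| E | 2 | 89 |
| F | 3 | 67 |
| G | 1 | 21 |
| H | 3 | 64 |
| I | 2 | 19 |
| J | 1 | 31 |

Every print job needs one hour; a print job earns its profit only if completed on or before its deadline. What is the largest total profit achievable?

243

Take jobs in profit order; each goes to the latest open slot no later than its deadline.
Profit order: E=89 C=87 A=72 F=67 H=64 D=62 B=36 J=31 G=21 I=19
Assign: E→slot 2, C→slot 1, A skipped, F→slot 3, H skipped, D skipped, B skipped, J skipped, G skipped, I skipped.
Slots: [1:C] [2:E] [3:F]
Profit = 87 + 89 + 67 = 243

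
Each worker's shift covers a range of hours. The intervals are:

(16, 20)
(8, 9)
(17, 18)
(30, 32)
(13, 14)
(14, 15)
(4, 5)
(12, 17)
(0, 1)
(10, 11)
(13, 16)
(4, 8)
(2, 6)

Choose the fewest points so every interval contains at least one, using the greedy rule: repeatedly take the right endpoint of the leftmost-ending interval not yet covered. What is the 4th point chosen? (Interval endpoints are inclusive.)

11

By right end: [0,1]  [4,5]  [2,6]  [4,8]  [8,9]  [10,11]  [13,14]  [14,15]  [13,16]  [12,17]  [17,18]  [16,20]  [30,32]
[0,1] uncovered → point at 1; [4,5] uncovered → point at 5; [8,9] uncovered → point at 9; [10,11] uncovered → point at 11; [13,14] uncovered → point at 14; [17,18] uncovered → point at 18; [30,32] uncovered → point at 32.
Points: 1, 5, 9, 11, 14, 18, 32 (7 total).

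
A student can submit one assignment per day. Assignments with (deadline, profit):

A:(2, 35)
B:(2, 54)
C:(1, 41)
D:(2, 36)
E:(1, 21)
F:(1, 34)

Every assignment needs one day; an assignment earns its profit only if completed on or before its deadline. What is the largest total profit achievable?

95

Profit order: B=54 C=41 D=36 A=35 F=34 E=21
Assign: B→slot 2, C→slot 1, D skipped, A skipped, F skipped, E skipped.
Slots: [1:C] [2:B]
Profit = 41 + 54 = 95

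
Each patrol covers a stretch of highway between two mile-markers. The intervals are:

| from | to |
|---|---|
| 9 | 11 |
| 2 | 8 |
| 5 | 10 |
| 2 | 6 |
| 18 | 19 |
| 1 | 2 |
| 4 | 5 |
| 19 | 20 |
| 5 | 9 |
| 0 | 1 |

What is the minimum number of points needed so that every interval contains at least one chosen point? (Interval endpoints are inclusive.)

4

Process intervals by earliest right end; each time one isn't hit yet, stab at its right endpoint.
Sorted: [0,1] [1,2] [4,5] [2,6] [2,8] [5,9] [5,10] [9,11] [18,19] [19,20]
{[0,1],[1,2]} hit by 1; {[4,5],[2,6],[2,8],[5,9],[5,10]} hit by 5; {[9,11]} hit by 11; {[18,19],[19,20]} hit by 19.
Points: 1, 5, 11, 19 (4 total).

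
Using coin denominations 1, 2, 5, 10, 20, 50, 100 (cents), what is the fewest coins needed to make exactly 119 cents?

Use the largest denomination that fits, subtract, and repeat.
119 − 1×100→19 − 1×10→9 − 1×5→4 − 2×2→0
Total coins = 1 + 1 + 1 + 2 = 5

5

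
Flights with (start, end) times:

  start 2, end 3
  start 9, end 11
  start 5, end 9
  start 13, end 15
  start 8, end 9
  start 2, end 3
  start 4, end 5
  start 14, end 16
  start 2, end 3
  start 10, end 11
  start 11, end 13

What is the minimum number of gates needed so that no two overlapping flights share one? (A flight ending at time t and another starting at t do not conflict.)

The answer is the maximum number of intervals overlapping at any instant.
starts: [2, 2, 2, 4, 5, 8, 9, 10, 11, 13, 14]
ends:   [3, 3, 3, 5, 9, 9, 11, 11, 13, 15, 16]
s2→1 s2→2 s2→3  — peak 3.

3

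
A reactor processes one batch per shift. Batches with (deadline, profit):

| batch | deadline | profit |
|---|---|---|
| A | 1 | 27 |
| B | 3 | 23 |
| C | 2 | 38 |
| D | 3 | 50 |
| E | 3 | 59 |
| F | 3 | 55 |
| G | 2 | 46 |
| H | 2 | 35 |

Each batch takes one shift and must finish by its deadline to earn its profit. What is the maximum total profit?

164

By profit: E(d3,59), F(d3,55), D(d3,50), G(d2,46), C(d2,38), H(d2,35), A(d1,27), B(d3,23)
E→slot 3; F→slot 2; D→slot 1; G skipped; C skipped; H skipped; A skipped; B skipped.
Profit = 50 + 55 + 59 = 164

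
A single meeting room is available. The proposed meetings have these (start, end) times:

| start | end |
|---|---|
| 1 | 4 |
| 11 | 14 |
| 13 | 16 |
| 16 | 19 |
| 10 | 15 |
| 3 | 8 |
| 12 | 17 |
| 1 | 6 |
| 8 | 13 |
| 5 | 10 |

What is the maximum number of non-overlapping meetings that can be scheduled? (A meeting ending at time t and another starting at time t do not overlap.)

Sort by end time and greedily take each interval whose start is ≥ the last chosen end.
Sorted by end: (1,4)  (1,6)  (3,8)  (5,10)  (8,13)  (11,14)  (10,15)  (13,16)  (12,17)  (16,19)
take (1,4); skip (3,8); take (5,10); take (11,14); skip (10,15); take (16,19).
Selected 4 meetings.

4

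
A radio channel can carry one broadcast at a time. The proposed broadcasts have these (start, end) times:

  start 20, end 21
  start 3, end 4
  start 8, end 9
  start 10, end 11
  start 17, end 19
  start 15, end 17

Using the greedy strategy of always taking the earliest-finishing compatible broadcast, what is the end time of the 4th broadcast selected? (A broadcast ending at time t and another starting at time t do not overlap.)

Sort by end time and greedily take each interval whose start is ≥ the last chosen end.
By end time: (3,4), (8,9), (10,11), (15,17), (17,19), (20,21).
Pick (3,4); next start ≥ 4 → (8,9); next start ≥ 9 → (10,11); next start ≥ 11 → (15,17); next start ≥ 17 → (17,19); next start ≥ 19 → (20,21).
Selected: (3,4) (8,9) (10,11) (15,17) (17,19) (20,21)

17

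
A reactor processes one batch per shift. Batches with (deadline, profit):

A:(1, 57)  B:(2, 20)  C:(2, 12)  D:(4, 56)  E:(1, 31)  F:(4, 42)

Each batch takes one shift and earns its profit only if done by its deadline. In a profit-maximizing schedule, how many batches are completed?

4

By profit: A(d1,57), D(d4,56), F(d4,42), E(d1,31), B(d2,20), C(d2,12)
A→slot 1; D→slot 4; F→slot 3; E skipped; B→slot 2; C skipped.
4 of 6 scheduled.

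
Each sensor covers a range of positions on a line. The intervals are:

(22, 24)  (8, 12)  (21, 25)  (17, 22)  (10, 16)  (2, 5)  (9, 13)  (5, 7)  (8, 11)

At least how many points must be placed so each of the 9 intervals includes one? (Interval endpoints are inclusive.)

Sorted: [2,5] [5,7] [8,11] [8,12] [9,13] [10,16] [17,22] [22,24] [21,25]
{[2,5],[5,7]} hit by 5; {[8,11],[8,12],[9,13],[10,16]} hit by 11; {[17,22],[22,24],[21,25]} hit by 22.
Points: 5, 11, 22 (3 total).

3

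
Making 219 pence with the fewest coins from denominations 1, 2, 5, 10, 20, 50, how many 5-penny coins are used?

Use the largest denomination that fits, subtract, and repeat.
219 = 4×50 + 1×10 + 1×5 + 2×2
Count of 5: 1

1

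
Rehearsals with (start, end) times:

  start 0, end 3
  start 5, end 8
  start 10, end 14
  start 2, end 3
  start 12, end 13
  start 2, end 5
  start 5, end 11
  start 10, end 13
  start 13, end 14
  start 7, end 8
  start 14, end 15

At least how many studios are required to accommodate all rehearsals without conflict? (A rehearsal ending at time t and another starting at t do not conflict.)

The answer is the maximum number of intervals overlapping at any instant.
Events (time:±→running): 0:+→1 2:+→2 2:+→3 … peak 3.

3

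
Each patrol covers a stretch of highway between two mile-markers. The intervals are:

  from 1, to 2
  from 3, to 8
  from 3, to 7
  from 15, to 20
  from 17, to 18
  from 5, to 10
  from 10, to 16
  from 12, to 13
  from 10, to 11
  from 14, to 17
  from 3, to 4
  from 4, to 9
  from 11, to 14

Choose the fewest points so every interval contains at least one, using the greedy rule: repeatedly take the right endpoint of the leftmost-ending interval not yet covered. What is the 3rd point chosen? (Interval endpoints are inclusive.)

10

Sort by right endpoint; whenever an interval is uncovered, place a point at its right end.
By right end: [1,2]  [3,4]  [3,7]  [3,8]  [4,9]  [5,10]  [10,11]  [12,13]  [11,14]  [10,16]  [14,17]  [17,18]  [15,20]
[1,2] uncovered → point at 2; [3,4] uncovered → point at 4; [5,10] uncovered → point at 10; [12,13] uncovered → point at 13; [14,17] uncovered → point at 17.
Points: 2, 4, 10, 13, 17 (5 total).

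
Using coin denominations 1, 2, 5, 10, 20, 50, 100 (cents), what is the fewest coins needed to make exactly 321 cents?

5

Greedy: take as many of the largest coin as possible, then repeat with the remainder.
321 = 3×100 + 1×20 + 1×1
Total coins = 3 + 1 + 1 = 5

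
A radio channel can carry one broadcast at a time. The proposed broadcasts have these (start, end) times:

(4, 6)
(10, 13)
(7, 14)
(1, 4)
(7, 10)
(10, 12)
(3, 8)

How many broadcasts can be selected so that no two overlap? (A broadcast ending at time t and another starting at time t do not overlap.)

4

Sorted by end: (1,4)  (4,6)  (3,8)  (7,10)  (10,12)  (10,13)  (7,14)
take (1,4); take (4,6); take (7,10); take (10,12).
Selected 4 broadcasts.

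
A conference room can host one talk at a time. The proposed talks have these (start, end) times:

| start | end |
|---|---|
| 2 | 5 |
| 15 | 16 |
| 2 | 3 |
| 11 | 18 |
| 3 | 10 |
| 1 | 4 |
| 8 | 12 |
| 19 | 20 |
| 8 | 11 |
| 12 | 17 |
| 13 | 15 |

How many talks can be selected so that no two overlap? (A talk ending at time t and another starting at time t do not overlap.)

5

Sort by end time and greedily take each interval whose start is ≥ the last chosen end.
Sorted by end: (2,3)  (1,4)  (2,5)  (3,10)  (8,11)  (8,12)  (13,15)  (15,16)  (12,17)  (11,18)  (19,20)
take (2,3); skip (2,5); take (3,10); skip (8,11); take (13,15); take (15,16); skip (12,17); skip (11,18); take (19,20).
Selected 5 talks.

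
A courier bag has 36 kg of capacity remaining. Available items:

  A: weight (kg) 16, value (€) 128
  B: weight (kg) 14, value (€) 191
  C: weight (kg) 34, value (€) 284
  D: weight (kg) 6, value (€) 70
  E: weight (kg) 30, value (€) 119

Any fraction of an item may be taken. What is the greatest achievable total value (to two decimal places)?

Sort by value per unit weight and fill in that order.
Ratios (sorted): B 13.64, D 11.67, C 8.35, A 8.00, E 3.97
take B (14 @ 191); take D (6 @ 70); take 16/34 of C → 133.65. Capacity used 36/36.
Total value = 394.65

394.65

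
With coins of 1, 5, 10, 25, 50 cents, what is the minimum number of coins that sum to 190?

6

Use the largest denomination that fits, subtract, and repeat.
190 = 3×50 + 1×25 + 1×10 + 1×5
Total coins = 3 + 1 + 1 + 1 = 6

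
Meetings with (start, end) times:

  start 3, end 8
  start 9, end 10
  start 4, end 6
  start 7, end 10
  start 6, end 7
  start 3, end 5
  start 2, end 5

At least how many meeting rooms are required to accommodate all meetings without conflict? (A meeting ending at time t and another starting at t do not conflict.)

4

The answer is the maximum number of intervals overlapping at any instant.
starts: [2, 3, 3, 4, 6, 7, 9]
ends:   [5, 5, 6, 7, 8, 10, 10]
s2→1 s3→2 s3→3 s4→4  — peak 4.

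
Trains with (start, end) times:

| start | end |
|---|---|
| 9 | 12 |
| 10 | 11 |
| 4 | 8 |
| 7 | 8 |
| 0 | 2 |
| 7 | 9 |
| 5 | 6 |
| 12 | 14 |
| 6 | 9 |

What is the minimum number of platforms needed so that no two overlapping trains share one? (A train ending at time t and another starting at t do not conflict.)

The answer is the maximum number of intervals overlapping at any instant.
starts: [0, 4, 5, 6, 7, 7, 9, 10, 12]
ends:   [2, 6, 8, 8, 9, 9, 11, 12, 14]
s0→1 e2→0 s4→1 s5→2 e6→1 s6→2 s7→3 s7→4  — peak 4.

4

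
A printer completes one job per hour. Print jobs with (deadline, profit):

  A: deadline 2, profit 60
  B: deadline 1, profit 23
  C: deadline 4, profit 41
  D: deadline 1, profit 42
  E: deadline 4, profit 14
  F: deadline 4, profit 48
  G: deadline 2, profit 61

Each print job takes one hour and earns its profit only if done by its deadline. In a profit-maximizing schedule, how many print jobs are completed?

Sort by profit descending; place each in the latest free slot ≤ its deadline.
Profit order: G=61 A=60 F=48 D=42 C=41 B=23 E=14
Assign: G→slot 2, A→slot 1, F→slot 4, D skipped, C→slot 3, B skipped, E skipped.
Slots: [1:A] [2:G] [3:C] [4:F]
4 of 7 scheduled.

4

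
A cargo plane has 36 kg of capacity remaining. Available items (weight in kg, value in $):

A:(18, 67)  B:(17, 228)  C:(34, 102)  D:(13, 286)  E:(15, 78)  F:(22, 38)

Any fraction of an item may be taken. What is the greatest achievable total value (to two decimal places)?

Greedy by value/weight ratio, highest first.
Order: D (286/13=22.00) > B (228/17=13.41) > E (78/15=5.20) > A (67/18=3.72) > C (102/34=3.00) > F (38/22=1.73)
Fill: take D (13 @ 286) → take B (17 @ 228) → take 6/15 of E → 31.20; 36/36 used.
Total value = 545.20

545.20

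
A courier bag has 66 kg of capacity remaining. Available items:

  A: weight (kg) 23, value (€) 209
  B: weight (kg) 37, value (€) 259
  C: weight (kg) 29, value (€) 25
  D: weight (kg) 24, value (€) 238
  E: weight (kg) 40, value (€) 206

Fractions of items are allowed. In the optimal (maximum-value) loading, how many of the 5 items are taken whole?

Order: D (238/24=9.92) > A (209/23=9.09) > B (259/37=7.00) > E (206/40=5.15) > C (25/29=0.86)
Fill: take D (24 @ 238) → take A (23 @ 209) → take 19/37 of B → 133.00; 66/66 used.
2 item(s) taken whole; one partial (take 19/37 of B).

2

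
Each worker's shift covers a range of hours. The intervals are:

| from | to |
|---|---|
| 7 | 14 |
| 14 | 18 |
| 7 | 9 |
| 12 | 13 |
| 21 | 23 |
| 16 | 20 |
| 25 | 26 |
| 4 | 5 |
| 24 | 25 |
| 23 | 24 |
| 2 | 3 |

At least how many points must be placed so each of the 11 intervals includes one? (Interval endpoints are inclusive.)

Process intervals by earliest right end; each time one isn't hit yet, stab at its right endpoint.
By right end: [2,3]  [4,5]  [7,9]  [12,13]  [7,14]  [14,18]  [16,20]  [21,23]  [23,24]  [24,25]  [25,26]
[2,3] uncovered → point at 3; [4,5] uncovered → point at 5; [7,9] uncovered → point at 9; [12,13] uncovered → point at 13; [14,18] uncovered → point at 18; [21,23] uncovered → point at 23; [24,25] uncovered → point at 25.
Points: 3, 5, 9, 13, 18, 23, 25 (7 total).

7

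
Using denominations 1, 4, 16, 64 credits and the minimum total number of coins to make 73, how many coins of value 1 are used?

1

Greedy: take as many of the largest coin as possible, then repeat with the remainder.
73 − 1×64→9 − 2×4→1 − 1×1→0
Count of 1: 1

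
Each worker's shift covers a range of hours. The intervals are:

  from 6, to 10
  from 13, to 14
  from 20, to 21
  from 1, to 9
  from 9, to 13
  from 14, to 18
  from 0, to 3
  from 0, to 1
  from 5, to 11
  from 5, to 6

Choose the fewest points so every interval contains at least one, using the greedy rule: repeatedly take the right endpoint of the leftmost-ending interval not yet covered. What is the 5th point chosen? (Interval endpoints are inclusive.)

Process intervals by earliest right end; each time one isn't hit yet, stab at its right endpoint.
By right end: [0,1]  [0,3]  [5,6]  [1,9]  [6,10]  [5,11]  [9,13]  [13,14]  [14,18]  [20,21]
[0,1] uncovered → point at 1; [5,6] uncovered → point at 6; [9,13] uncovered → point at 13; [14,18] uncovered → point at 18; [20,21] uncovered → point at 21.
Points: 1, 6, 13, 18, 21 (5 total).

21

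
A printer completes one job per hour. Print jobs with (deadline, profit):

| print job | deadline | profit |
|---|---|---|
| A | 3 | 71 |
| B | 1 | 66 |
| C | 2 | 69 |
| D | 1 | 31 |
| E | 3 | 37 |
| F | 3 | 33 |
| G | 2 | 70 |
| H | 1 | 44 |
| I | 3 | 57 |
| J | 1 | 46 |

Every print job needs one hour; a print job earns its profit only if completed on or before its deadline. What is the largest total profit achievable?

210

Profit order: A=71 G=70 C=69 B=66 I=57 J=46 H=44 E=37 F=33 D=31
Assign: A→slot 3, G→slot 2, C→slot 1, B skipped, I skipped, J skipped, H skipped, E skipped, F skipped, D skipped.
Slots: [1:C] [2:G] [3:A]
Profit = 69 + 70 + 71 = 210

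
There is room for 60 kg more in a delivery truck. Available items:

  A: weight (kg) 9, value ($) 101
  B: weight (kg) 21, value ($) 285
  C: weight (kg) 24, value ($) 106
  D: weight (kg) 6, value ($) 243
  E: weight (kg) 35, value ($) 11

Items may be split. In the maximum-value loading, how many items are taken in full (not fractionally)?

Order: D (243/6=40.50) > B (285/21=13.57) > A (101/9=11.22) > C (106/24=4.42) > E (11/35=0.31)
Fill: take D (6 @ 243) → take B (21 @ 285) → take A (9 @ 101) → take C (24 @ 106); 60/60 used.
4 item(s) taken whole.

4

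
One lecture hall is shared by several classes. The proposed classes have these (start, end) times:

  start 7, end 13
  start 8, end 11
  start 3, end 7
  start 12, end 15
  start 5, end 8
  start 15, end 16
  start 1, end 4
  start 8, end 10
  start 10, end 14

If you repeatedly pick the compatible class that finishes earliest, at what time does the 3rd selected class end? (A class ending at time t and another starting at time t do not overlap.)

Greedy by earliest finish: after sorting by end time, pick each interval compatible with the last pick.
Sorted by end: (1,4)  (3,7)  (5,8)  (8,10)  (8,11)  (7,13)  (10,14)  (12,15)  (15,16)
take (1,4); skip (3,7); take (5,8); take (8,10); take (10,14); skip (12,15); take (15,16).
Selected: (1,4) (5,8) (8,10) (10,14) (15,16)

10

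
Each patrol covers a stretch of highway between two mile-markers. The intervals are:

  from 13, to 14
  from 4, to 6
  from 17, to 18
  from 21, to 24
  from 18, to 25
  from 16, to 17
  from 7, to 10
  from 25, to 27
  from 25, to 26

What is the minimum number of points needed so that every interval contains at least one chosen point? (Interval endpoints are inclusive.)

By right end: [4,6]  [7,10]  [13,14]  [16,17]  [17,18]  [21,24]  [18,25]  [25,26]  [25,27]
[4,6] uncovered → point at 6; [7,10] uncovered → point at 10; [13,14] uncovered → point at 14; [16,17] uncovered → point at 17; [21,24] uncovered → point at 24; [25,26] uncovered → point at 26.
Points: 6, 10, 14, 17, 24, 26 (6 total).

6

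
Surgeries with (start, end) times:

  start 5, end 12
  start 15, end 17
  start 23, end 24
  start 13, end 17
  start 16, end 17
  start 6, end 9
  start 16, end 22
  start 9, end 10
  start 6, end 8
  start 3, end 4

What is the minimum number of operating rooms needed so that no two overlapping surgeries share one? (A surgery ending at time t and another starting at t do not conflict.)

starts: [3, 5, 6, 6, 9, 13, 15, 16, 16, 23]
ends:   [4, 8, 9, 10, 12, 17, 17, 17, 22, 24]
s3→1 e4→0 s5→1 s6→2 s6→3 e8→2 e9→1 s9→2 e10→1 e12→0 s13→1 s15→2 s16→3 s16→4  — peak 4.

4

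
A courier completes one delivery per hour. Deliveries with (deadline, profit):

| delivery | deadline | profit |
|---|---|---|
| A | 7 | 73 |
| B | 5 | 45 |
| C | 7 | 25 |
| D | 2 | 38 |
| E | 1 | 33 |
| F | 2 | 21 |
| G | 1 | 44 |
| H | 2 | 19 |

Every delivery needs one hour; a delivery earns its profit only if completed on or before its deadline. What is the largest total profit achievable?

225

Sort by profit descending; place each in the latest free slot ≤ its deadline.
By profit: A(d7,73), B(d5,45), G(d1,44), D(d2,38), E(d1,33), C(d7,25), F(d2,21), H(d2,19)
A→slot 7; B→slot 5; G→slot 1; D→slot 2; E skipped; C→slot 6; F skipped; H skipped.
Profit = 44 + 38 + 45 + 25 + 73 = 225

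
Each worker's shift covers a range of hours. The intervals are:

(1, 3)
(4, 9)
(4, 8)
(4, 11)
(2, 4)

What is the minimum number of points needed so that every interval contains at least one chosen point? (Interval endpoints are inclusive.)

2

Sorted: [1,3] [2,4] [4,8] [4,9] [4,11]
{[1,3],[2,4]} hit by 3; {[4,8],[4,9],[4,11]} hit by 8.
Points: 3, 8 (2 total).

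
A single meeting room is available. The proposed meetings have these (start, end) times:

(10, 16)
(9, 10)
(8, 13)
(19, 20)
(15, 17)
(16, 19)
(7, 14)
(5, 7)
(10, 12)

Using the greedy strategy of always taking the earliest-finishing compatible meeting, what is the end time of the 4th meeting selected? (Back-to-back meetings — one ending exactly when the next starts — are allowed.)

Sorted by end: (5,7)  (9,10)  (10,12)  (8,13)  (7,14)  (10,16)  (15,17)  (16,19)  (19,20)
take (5,7); take (9,10); take (10,12); skip (8,13); take (15,17); skip (16,19); take (19,20).
Selected: (5,7) (9,10) (10,12) (15,17) (19,20)

17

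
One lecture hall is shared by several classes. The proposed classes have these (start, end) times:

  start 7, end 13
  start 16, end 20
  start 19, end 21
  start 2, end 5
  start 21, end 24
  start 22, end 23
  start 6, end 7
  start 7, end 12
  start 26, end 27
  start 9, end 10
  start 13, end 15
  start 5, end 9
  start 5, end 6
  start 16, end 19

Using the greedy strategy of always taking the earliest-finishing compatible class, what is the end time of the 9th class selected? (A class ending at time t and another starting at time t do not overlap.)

Sorted by end: (2,5)  (5,6)  (6,7)  (5,9)  (9,10)  (7,12)  (7,13)  (13,15)  (16,19)  (16,20)  (19,21)  (22,23)  (21,24)  (26,27)
take (2,5); take (5,6); take (6,7); take (9,10); take (13,15); take (16,19); take (19,21); take (22,23); take (26,27).
Selected: (2,5) (5,6) (6,7) (9,10) (13,15) (16,19) (19,21) (22,23) (26,27)

27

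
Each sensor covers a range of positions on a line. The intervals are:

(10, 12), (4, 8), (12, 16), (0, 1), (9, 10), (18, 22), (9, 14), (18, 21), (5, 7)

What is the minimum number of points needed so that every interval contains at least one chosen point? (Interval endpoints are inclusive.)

5

Sort by right endpoint; whenever an interval is uncovered, place a point at its right end.
By right end: [0,1]  [5,7]  [4,8]  [9,10]  [10,12]  [9,14]  [12,16]  [18,21]  [18,22]
[0,1] uncovered → point at 1; [5,7] uncovered → point at 7; [9,10] uncovered → point at 10; [12,16] uncovered → point at 16; [18,21] uncovered → point at 21.
Points: 1, 7, 10, 16, 21 (5 total).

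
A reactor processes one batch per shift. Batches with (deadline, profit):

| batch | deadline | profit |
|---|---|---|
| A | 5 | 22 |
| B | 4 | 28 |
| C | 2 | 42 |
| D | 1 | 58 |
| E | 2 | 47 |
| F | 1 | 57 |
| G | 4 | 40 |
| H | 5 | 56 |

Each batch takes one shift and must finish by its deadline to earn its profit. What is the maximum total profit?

Sort by profit descending; place each in the latest free slot ≤ its deadline.
Profit order: D=58 F=57 H=56 E=47 C=42 G=40 B=28 A=22
Assign: D→slot 1, F skipped, H→slot 5, E→slot 2, C skipped, G→slot 4, B→slot 3, A skipped.
Slots: [1:D] [2:E] [3:B] [4:G] [5:H]
Profit = 58 + 47 + 28 + 40 + 56 = 229

229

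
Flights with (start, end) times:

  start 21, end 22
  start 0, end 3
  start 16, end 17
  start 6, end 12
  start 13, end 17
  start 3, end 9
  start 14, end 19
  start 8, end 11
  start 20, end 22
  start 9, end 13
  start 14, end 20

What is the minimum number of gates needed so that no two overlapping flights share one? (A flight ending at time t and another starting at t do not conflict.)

starts: [0, 3, 6, 8, 9, 13, 14, 14, 16, 20, 21]
ends:   [3, 9, 11, 12, 13, 17, 17, 19, 20, 22, 22]
s0→1 e3→0 s3→1 s6→2 s8→3 e9→2 s9→3 e11→2 e12→1 e13→0 s13→1 s14→2 s14→3 s16→4  — peak 4.

4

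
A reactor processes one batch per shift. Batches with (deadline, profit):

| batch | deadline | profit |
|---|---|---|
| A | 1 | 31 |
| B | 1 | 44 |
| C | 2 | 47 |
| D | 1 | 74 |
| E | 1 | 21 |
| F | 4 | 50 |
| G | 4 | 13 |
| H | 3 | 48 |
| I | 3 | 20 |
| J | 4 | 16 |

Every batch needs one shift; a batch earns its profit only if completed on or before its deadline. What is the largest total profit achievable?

Sort by profit descending; place each in the latest free slot ≤ its deadline.
By profit: D(d1,74), F(d4,50), H(d3,48), C(d2,47), B(d1,44), A(d1,31), E(d1,21), I(d3,20), J(d4,16), G(d4,13)
D→slot 1; F→slot 4; H→slot 3; C→slot 2; B skipped; A skipped; E skipped; I skipped; J skipped; G skipped.
Profit = 74 + 47 + 48 + 50 = 219

219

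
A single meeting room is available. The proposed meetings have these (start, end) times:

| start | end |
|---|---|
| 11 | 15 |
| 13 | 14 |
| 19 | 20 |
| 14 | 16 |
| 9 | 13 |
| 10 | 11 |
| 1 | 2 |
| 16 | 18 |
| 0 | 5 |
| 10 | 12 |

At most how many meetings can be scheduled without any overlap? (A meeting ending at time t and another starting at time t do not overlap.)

6

By end time: (1,2), (0,5), (10,11), (10,12), (9,13), (13,14), (11,15), (14,16), (16,18), (19,20).
Pick (1,2); next start ≥ 2 → (10,11); next start ≥ 11 → (13,14); next start ≥ 14 → (14,16); next start ≥ 16 → (16,18); next start ≥ 18 → (19,20).
Selected 6 meetings.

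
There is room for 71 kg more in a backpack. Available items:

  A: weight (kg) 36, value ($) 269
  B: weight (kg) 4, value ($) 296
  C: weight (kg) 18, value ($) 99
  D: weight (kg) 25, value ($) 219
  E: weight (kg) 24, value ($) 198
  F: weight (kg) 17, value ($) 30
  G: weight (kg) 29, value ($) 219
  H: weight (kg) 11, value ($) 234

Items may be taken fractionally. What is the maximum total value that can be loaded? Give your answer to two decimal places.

Order: B (296/4=74.00) > H (234/11=21.27) > D (219/25=8.76) > E (198/24=8.25) > G (219/29=7.55) > A (269/36=7.47) > C (99/18=5.50) > F (30/17=1.76)
Fill: take B (4 @ 296) → take H (11 @ 234) → take D (25 @ 219) → take E (24 @ 198) → take 7/29 of G → 52.86; 71/71 used.
Total value = 999.86

999.86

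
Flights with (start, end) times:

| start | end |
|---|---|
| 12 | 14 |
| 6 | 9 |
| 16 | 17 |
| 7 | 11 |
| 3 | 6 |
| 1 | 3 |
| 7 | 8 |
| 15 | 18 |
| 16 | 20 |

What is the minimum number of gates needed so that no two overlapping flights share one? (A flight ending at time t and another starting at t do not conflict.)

Count concurrent intervals with a sweep; the peak is the room count.
starts: [1, 3, 6, 7, 7, 12, 15, 16, 16]
ends:   [3, 6, 8, 9, 11, 14, 17, 18, 20]
s1→1 e3→0 s3→1 e6→0 s6→1 s7→2 s7→3  — peak 3.

3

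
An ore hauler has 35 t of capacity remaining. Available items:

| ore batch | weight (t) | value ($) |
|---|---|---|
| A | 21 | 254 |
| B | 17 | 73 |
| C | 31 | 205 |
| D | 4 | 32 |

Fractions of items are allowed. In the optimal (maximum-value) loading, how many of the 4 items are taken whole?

Sort by value per unit weight and fill in that order.
Order: A (254/21=12.10) > D (32/4=8.00) > C (205/31=6.61) > B (73/17=4.29)
Fill: take A (21 @ 254) → take D (4 @ 32) → take 10/31 of C → 66.13; 35/35 used.
2 item(s) taken whole; one partial (take 10/31 of C).

2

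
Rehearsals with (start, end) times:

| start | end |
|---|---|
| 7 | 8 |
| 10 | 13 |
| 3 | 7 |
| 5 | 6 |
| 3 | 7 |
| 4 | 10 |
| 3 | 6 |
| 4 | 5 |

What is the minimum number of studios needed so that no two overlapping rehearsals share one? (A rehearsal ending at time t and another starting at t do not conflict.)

Events (time:±→running): 3:+→1 3:+→2 3:+→3 4:+→4 4:+→5 … peak 5.

5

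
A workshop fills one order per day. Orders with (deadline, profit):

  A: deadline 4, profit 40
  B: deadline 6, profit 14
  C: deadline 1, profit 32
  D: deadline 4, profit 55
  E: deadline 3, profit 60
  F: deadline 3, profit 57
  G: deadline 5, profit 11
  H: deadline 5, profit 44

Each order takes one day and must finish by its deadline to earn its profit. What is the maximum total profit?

270

Take jobs in profit order; each goes to the latest open slot no later than its deadline.
By profit: E(d3,60), F(d3,57), D(d4,55), H(d5,44), A(d4,40), C(d1,32), B(d6,14), G(d5,11)
E→slot 3; F→slot 2; D→slot 4; H→slot 5; A→slot 1; C skipped; B→slot 6; G skipped.
Profit = 40 + 57 + 60 + 55 + 44 + 14 = 270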